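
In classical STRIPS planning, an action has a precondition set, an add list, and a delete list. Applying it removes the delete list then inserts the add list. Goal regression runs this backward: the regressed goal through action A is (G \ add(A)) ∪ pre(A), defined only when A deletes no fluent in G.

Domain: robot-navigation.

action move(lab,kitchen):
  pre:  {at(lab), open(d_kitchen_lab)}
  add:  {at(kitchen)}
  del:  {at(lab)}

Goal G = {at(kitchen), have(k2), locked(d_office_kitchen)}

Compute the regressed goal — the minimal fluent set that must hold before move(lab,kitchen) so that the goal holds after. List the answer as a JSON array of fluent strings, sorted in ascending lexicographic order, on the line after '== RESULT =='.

Regress:
  G ∩ del = {}  (empty — regression defined)
  G \ add = {at(kitchen), have(k2), locked(d_office_kitchen)} \ {at(kitchen)} = {have(k2), locked(d_office_kitchen)}
  ∪ pre   = {have(k2), locked(d_office_kitchen)} ∪ {at(lab), open(d_kitchen_lab)}
          = {at(lab), have(k2), locked(d_office_kitchen), open(d_kitchen_lab)}

== RESULT ==
["at(lab)", "have(k2)", "locked(d_office_kitchen)", "open(d_kitchen_lab)"]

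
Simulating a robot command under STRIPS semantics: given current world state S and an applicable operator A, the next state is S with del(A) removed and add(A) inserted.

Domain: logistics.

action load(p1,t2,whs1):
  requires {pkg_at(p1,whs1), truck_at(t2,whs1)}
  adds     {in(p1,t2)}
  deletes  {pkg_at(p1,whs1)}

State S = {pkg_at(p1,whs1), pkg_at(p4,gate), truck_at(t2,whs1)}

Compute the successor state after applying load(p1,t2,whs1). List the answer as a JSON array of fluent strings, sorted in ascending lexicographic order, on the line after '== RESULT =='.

Compute (S \ del) ∪ add:
  pre ⊆ S: {pkg_at(p1,whs1), truck_at(t2,whs1)} ⊆ S  — applicable
  S \ del = {pkg_at(p4,gate), truck_at(t2,whs1)}
  ∪ add   = {in(p1,t2), pkg_at(p4,gate), truck_at(t2,whs1)}

== RESULT ==
["in(p1,t2)", "pkg_at(p4,gate)", "truck_at(t2,whs1)"]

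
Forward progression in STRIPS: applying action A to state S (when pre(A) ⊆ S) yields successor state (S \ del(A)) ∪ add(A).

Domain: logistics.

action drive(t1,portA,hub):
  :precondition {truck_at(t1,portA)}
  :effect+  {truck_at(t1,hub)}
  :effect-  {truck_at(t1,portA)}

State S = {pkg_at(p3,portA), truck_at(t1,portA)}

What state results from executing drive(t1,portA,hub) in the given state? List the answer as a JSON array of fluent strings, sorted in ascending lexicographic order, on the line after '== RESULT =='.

Compute (S \ del) ∪ add:
  pre ⊆ S: {truck_at(t1,portA)} ⊆ S  — applicable
  S \ del = {pkg_at(p3,portA)}
  ∪ add   = {pkg_at(p3,portA), truck_at(t1,hub)}

== RESULT ==
["pkg_at(p3,portA)", "truck_at(t1,hub)"]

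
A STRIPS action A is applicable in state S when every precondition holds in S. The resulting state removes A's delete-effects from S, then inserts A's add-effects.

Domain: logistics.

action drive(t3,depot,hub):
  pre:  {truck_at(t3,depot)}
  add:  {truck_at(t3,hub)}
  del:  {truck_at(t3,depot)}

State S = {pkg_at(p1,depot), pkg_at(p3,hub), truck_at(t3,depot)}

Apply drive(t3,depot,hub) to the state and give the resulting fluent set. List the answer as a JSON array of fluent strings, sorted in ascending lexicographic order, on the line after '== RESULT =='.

Compute (S \ del) ∪ add:
  pre ⊆ S: {truck_at(t3,depot)} ⊆ S  — applicable
  S \ del = {pkg_at(p1,depot), pkg_at(p3,hub)}
  ∪ add   = {pkg_at(p1,depot), pkg_at(p3,hub), truck_at(t3,hub)}

== RESULT ==
["pkg_at(p1,depot)", "pkg_at(p3,hub)", "truck_at(t3,hub)"]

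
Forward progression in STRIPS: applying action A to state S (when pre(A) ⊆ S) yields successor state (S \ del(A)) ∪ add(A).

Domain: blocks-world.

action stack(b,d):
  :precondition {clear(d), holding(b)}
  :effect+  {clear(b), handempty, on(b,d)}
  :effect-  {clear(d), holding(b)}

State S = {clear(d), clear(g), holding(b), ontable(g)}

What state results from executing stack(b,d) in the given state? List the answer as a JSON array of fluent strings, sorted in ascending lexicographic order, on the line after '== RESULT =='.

Compute (S \ del) ∪ add:
  pre ⊆ S: {clear(d), holding(b)} ⊆ S  — applicable
  S \ del = {clear(g), ontable(g)}
  ∪ add   = {clear(b), clear(g), handempty, on(b,d), ontable(g)}

== RESULT ==
["clear(b)", "clear(g)", "handempty", "on(b,d)", "ontable(g)"]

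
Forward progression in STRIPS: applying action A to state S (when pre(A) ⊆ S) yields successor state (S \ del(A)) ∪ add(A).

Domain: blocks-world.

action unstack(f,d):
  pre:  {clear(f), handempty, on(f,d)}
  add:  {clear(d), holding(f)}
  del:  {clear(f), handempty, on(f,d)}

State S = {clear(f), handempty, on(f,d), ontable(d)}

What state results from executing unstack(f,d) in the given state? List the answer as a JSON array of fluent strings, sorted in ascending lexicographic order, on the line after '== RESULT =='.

Compute (S \ del) ∪ add:
  pre ⊆ S: {clear(f), handempty, on(f,d)} ⊆ S  — applicable
  S \ del = {ontable(d)}
  ∪ add   = {clear(d), holding(f), ontable(d)}

== RESULT ==
["clear(d)", "holding(f)", "ontable(d)"]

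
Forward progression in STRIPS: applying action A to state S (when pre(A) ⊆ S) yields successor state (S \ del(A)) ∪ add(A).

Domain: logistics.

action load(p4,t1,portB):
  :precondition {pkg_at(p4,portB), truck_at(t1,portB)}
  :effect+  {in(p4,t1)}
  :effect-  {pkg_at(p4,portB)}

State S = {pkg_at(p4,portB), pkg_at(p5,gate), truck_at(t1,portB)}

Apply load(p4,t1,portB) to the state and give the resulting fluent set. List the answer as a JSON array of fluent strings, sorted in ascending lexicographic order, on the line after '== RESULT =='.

Progress:
  pre ⊆ S: {pkg_at(p4,portB), truck_at(t1,portB)} ⊆ S  — applicable
  S \ del = {pkg_at(p5,gate), truck_at(t1,portB)}
  ∪ add   = {in(p4,t1), pkg_at(p5,gate), truck_at(t1,portB)}

== RESULT ==
["in(p4,t1)", "pkg_at(p5,gate)", "truck_at(t1,portB)"]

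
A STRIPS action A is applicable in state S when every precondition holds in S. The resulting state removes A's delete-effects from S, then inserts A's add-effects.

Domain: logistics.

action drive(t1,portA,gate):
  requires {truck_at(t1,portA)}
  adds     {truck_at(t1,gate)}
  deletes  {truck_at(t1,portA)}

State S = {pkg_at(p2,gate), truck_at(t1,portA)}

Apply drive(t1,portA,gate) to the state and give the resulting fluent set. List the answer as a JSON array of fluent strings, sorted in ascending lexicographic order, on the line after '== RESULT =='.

Compute (S \ del) ∪ add:
  pre ⊆ S: {truck_at(t1,portA)} ⊆ S  — applicable
  S \ del = {pkg_at(p2,gate)}
  ∪ add   = {pkg_at(p2,gate), truck_at(t1,gate)}

== RESULT ==
["pkg_at(p2,gate)", "truck_at(t1,gate)"]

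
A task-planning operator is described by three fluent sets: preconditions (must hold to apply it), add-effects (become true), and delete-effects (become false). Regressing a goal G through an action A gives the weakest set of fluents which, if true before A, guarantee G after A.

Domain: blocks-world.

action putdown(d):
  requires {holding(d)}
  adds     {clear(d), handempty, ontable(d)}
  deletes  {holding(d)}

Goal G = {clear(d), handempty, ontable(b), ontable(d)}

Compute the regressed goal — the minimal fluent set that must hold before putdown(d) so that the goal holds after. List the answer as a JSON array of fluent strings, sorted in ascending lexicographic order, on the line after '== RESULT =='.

Compute (G \ add) ∪ pre:
  G ∩ del = {}  (empty — regression defined)
  G \ add = {clear(d), handempty, ontable(b), ontable(d)} \ {clear(d), handempty, ontable(d)} = {ontable(b)}
  ∪ pre   = {ontable(b)} ∪ {holding(d)}
          = {holding(d), ontable(b)}

== RESULT ==
["holding(d)", "ontable(b)"]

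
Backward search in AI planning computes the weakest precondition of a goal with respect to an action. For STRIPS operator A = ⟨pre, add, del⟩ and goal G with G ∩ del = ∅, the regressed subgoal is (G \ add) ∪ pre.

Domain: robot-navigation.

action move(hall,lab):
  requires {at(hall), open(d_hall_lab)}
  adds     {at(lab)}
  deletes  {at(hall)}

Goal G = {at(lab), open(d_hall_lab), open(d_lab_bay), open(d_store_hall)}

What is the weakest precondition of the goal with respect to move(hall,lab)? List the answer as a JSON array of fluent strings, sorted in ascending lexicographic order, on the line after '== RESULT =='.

Regress:
  G ∩ del = {}  (empty — regression defined)
  G \ add = {at(lab), open(d_hall_lab), open(d_lab_bay), open(d_store_hall)} \ {at(lab)} = {open(d_hall_lab), open(d_lab_bay), open(d_store_hall)}
  ∪ pre   = {open(d_hall_lab), open(d_lab_bay), open(d_store_hall)} ∪ {at(hall), open(d_hall_lab)}
          = {at(hall), open(d_hall_lab), open(d_lab_bay), open(d_store_hall)}

== RESULT ==
["at(hall)", "open(d_hall_lab)", "open(d_lab_bay)", "open(d_store_hall)"]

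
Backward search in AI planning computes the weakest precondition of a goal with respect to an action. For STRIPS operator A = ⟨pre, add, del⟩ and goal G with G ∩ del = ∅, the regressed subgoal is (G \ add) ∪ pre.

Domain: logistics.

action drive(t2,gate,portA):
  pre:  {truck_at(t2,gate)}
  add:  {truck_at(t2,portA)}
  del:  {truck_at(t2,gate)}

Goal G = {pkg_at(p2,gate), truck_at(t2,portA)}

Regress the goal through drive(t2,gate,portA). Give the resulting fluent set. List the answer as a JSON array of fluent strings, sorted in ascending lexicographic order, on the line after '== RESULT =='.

Compute (G \ add) ∪ pre:
  G ∩ del = {}  (empty — regression defined)
  G \ add = {pkg_at(p2,gate), truck_at(t2,portA)} \ {truck_at(t2,portA)} = {pkg_at(p2,gate)}
  ∪ pre   = {pkg_at(p2,gate)} ∪ {truck_at(t2,gate)}
          = {pkg_at(p2,gate), truck_at(t2,gate)}

== RESULT ==
["pkg_at(p2,gate)", "truck_at(t2,gate)"]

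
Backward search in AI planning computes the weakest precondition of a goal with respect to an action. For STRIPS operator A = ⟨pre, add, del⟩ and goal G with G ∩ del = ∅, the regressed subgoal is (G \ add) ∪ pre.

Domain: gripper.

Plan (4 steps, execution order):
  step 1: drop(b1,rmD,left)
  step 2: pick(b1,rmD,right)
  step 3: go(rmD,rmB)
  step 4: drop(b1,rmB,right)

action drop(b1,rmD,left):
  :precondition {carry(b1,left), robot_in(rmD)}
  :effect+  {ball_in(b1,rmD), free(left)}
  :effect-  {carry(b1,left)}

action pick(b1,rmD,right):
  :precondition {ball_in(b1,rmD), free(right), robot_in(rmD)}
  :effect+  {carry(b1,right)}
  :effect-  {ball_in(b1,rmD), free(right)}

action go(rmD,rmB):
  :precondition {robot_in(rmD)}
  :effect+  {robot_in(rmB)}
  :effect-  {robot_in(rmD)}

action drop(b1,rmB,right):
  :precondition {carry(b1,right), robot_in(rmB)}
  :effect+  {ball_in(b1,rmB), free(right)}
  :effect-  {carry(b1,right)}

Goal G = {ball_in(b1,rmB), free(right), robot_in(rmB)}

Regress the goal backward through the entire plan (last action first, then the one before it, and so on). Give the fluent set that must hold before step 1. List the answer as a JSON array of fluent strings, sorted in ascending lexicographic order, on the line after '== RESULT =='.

Work backward from the goal:
  through step 4 (drop(b1,rmB,right)): drop {ball_in(b1,rmB), free(right)}, keep {robot_in(rmB)}, require {carry(b1,right), robot_in(rmB)}
    → {carry(b1,right), robot_in(rmB)}
  through step 3 (go(rmD,rmB)): drop {robot_in(rmB)}, keep {carry(b1,right)}, require {robot_in(rmD)}
    → {carry(b1,right), robot_in(rmD)}
  through step 2 (pick(b1,rmD,right)): drop {carry(b1,right)}, keep {robot_in(rmD)}, require {ball_in(b1,rmD), free(right), robot_in(rmD)}
    → {ball_in(b1,rmD), free(right), robot_in(rmD)}
  through step 1 (drop(b1,rmD,left)): drop {ball_in(b1,rmD)}, keep {free(right), robot_in(rmD)}, require {carry(b1,left), robot_in(rmD)}
    → {carry(b1,left), free(right), robot_in(rmD)}

== RESULT ==
["carry(b1,left)", "free(right)", "robot_in(rmD)"]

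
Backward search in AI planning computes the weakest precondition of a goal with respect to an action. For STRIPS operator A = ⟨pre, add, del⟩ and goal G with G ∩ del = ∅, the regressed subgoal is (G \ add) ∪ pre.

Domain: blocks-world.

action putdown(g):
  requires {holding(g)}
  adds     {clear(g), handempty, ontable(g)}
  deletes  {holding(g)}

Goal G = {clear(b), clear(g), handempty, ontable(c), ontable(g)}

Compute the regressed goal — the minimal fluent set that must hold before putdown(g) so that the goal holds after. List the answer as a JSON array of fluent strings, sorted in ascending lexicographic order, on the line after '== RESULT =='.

Regress:
  G ∩ del = {}  (empty — regression defined)
  G \ add = {clear(b), clear(g), handempty, ontable(c), ontable(g)} \ {clear(g), handempty, ontable(g)} = {clear(b), ontable(c)}
  ∪ pre   = {clear(b), ontable(c)} ∪ {holding(g)}
          = {clear(b), holding(g), ontable(c)}

== RESULT ==
["clear(b)", "holding(g)", "ontable(c)"]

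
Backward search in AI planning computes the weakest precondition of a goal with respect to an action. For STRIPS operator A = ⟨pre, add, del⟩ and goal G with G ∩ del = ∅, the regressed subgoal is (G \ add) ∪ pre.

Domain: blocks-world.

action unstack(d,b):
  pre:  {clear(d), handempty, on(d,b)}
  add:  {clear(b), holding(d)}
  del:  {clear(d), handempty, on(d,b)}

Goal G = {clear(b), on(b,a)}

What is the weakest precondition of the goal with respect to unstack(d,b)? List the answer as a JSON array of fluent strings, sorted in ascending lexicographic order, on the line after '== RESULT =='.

Compute (G \ add) ∪ pre:
  G ∩ del = {}  (empty — regression defined)
  G \ add = {clear(b), on(b,a)} \ {clear(b), holding(d)} = {on(b,a)}
  ∪ pre   = {on(b,a)} ∪ {clear(d), handempty, on(d,b)}
          = {clear(d), handempty, on(b,a), on(d,b)}

== RESULT ==
["clear(d)", "handempty", "on(b,a)", "on(d,b)"]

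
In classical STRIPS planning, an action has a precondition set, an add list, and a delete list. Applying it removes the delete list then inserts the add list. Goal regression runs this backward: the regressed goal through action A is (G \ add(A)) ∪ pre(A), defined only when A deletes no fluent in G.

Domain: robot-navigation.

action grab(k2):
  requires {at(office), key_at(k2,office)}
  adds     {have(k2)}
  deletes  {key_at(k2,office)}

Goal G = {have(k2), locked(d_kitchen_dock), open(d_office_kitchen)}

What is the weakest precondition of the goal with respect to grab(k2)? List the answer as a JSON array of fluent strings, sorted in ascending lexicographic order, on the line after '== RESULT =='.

Compute (G \ add) ∪ pre:
  G ∩ del = {}  (empty — regression defined)
  G \ add = {have(k2), locked(d_kitchen_dock), open(d_office_kitchen)} \ {have(k2)} = {locked(d_kitchen_dock), open(d_office_kitchen)}
  ∪ pre   = {locked(d_kitchen_dock), open(d_office_kitchen)} ∪ {at(office), key_at(k2,office)}
          = {at(office), key_at(k2,office), locked(d_kitchen_dock), open(d_office_kitchen)}

== RESULT ==
["at(office)", "key_at(k2,office)", "locked(d_kitchen_dock)", "open(d_office_kitchen)"]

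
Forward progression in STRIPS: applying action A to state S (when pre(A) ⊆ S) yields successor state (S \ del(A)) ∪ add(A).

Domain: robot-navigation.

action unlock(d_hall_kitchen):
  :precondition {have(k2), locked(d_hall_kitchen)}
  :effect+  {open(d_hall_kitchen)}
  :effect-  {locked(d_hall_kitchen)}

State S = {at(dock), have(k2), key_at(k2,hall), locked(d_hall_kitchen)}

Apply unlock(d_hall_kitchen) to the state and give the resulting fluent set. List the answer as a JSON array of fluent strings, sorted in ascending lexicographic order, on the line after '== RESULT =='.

Compute (S \ del) ∪ add:
  pre ⊆ S: {have(k2), locked(d_hall_kitchen)} ⊆ S  — applicable
  S \ del = {at(dock), have(k2), key_at(k2,hall)}
  ∪ add   = {at(dock), have(k2), key_at(k2,hall), open(d_hall_kitchen)}

== RESULT ==
["at(dock)", "have(k2)", "key_at(k2,hall)", "open(d_hall_kitchen)"]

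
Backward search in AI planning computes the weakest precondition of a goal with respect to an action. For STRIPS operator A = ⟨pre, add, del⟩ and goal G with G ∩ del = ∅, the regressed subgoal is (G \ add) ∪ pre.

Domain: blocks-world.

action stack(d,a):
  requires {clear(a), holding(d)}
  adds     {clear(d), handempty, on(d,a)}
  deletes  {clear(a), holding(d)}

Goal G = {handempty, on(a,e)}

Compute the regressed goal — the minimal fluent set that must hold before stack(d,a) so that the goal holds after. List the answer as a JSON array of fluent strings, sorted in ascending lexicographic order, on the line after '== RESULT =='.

Compute (G \ add) ∪ pre:
  G ∩ del = {}  (empty — regression defined)
  G \ add = {handempty, on(a,e)} \ {clear(d), handempty, on(d,a)} = {on(a,e)}
  ∪ pre   = {on(a,e)} ∪ {clear(a), holding(d)}
          = {clear(a), holding(d), on(a,e)}

== RESULT ==
["clear(a)", "holding(d)", "on(a,e)"]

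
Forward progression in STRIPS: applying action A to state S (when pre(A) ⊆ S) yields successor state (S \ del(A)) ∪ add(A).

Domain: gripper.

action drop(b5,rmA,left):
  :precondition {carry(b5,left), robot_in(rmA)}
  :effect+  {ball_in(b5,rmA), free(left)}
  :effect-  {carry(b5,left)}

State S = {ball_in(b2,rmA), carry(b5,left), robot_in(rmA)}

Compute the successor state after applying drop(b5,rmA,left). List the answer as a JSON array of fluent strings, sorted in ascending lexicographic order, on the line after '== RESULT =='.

Progress:
  pre ⊆ S: {carry(b5,left), robot_in(rmA)} ⊆ S  — applicable
  S \ del = {ball_in(b2,rmA), robot_in(rmA)}
  ∪ add   = {ball_in(b2,rmA), ball_in(b5,rmA), free(left), robot_in(rmA)}

== RESULT ==
["ball_in(b2,rmA)", "ball_in(b5,rmA)", "free(left)", "robot_in(rmA)"]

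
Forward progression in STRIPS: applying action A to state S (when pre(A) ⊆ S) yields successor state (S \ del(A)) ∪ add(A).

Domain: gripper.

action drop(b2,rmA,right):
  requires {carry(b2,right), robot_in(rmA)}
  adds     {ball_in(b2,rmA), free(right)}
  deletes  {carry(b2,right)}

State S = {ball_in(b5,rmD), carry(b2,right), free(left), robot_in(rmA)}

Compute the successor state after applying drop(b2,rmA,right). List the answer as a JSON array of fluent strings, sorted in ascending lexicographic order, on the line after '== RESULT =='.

Progress:
  pre ⊆ S: {carry(b2,right), robot_in(rmA)} ⊆ S  — applicable
  S \ del = {ball_in(b5,rmD), free(left), robot_in(rmA)}
  ∪ add   = {ball_in(b2,rmA), ball_in(b5,rmD), free(left), free(right), robot_in(rmA)}

== RESULT ==
["ball_in(b2,rmA)", "ball_in(b5,rmD)", "free(left)", "free(right)", "robot_in(rmA)"]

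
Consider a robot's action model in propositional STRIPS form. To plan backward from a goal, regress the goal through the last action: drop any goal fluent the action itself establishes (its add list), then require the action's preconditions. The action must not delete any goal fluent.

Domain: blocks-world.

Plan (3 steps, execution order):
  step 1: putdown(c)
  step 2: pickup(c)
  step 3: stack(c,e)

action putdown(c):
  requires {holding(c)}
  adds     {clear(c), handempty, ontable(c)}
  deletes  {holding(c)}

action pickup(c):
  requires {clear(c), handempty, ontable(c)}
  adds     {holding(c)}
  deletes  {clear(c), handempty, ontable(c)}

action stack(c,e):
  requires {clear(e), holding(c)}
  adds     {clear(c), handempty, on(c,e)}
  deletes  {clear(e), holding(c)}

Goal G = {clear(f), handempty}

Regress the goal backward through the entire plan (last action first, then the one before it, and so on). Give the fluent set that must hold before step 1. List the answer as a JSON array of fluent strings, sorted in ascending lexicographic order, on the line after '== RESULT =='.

Work backward from the goal:
  through step 3 (stack(c,e)): drop {handempty}, keep {clear(f)}, require {clear(e), holding(c)}
    → {clear(e), clear(f), holding(c)}
  through step 2 (pickup(c)): drop {holding(c)}, keep {clear(e), clear(f)}, require {clear(c), handempty, ontable(c)}
    → {clear(c), clear(e), clear(f), handempty, ontable(c)}
  through step 1 (putdown(c)): drop {clear(c), handempty, ontable(c)}, keep {clear(e), clear(f)}, require {holding(c)}
    → {clear(e), clear(f), holding(c)}

== RESULT ==
["clear(e)", "clear(f)", "holding(c)"]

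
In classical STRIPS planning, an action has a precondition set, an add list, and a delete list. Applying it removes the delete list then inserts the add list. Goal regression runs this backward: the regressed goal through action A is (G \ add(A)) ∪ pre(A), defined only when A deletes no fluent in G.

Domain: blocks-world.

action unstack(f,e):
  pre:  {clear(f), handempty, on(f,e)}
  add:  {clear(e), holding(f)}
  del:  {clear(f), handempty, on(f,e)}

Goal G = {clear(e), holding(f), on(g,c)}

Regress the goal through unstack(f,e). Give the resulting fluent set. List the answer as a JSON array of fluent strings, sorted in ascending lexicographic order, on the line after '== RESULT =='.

Compute (G \ add) ∪ pre:
  G ∩ del = {}  (empty — regression defined)
  G \ add = {clear(e), holding(f), on(g,c)} \ {clear(e), holding(f)} = {on(g,c)}
  ∪ pre   = {on(g,c)} ∪ {clear(f), handempty, on(f,e)}
          = {clear(f), handempty, on(f,e), on(g,c)}

== RESULT ==
["clear(f)", "handempty", "on(f,e)", "on(g,c)"]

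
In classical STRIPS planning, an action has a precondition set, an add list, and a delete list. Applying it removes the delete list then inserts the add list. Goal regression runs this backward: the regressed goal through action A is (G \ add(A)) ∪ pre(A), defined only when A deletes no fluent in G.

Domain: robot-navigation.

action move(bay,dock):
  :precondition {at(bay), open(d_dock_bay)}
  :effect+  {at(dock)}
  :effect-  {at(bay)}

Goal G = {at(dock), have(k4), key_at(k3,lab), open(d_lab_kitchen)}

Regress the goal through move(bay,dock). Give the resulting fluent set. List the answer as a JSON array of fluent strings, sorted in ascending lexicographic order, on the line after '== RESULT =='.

Regress:
  G ∩ del = {}  (empty — regression defined)
  G \ add = {at(dock), have(k4), key_at(k3,lab), open(d_lab_kitchen)} \ {at(dock)} = {have(k4), key_at(k3,lab), open(d_lab_kitchen)}
  ∪ pre   = {have(k4), key_at(k3,lab), open(d_lab_kitchen)} ∪ {at(bay), open(d_dock_bay)}
          = {at(bay), have(k4), key_at(k3,lab), open(d_dock_bay), open(d_lab_kitchen)}

== RESULT ==
["at(bay)", "have(k4)", "key_at(k3,lab)", "open(d_dock_bay)", "open(d_lab_kitchen)"]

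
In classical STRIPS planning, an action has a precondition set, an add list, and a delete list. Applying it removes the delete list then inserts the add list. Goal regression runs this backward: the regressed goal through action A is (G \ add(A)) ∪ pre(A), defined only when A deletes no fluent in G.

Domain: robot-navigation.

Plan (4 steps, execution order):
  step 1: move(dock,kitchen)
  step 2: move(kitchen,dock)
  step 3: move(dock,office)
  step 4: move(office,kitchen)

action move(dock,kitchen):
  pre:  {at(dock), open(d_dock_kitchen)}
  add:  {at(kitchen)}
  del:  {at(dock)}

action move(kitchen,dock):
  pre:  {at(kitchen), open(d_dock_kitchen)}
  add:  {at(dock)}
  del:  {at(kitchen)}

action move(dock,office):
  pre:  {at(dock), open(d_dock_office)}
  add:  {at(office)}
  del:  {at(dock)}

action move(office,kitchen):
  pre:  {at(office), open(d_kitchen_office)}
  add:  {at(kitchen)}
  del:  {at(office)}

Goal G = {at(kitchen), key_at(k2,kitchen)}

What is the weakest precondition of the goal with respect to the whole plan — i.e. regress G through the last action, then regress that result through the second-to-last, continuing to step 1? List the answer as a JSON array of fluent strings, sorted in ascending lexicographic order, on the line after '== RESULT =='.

Work backward from the goal:
  through step 4 (move(office,kitchen)): drop {at(kitchen)}, keep {key_at(k2,kitchen)}, require {at(office), open(d_kitchen_office)}
    → {at(office), key_at(k2,kitchen), open(d_kitchen_office)}
  through step 3 (move(dock,office)): drop {at(office)}, keep {key_at(k2,kitchen), open(d_kitchen_office)}, require {at(dock), open(d_dock_office)}
    → {at(dock), key_at(k2,kitchen), open(d_dock_office), open(d_kitchen_office)}
  through step 2 (move(kitchen,dock)): drop {at(dock)}, keep {key_at(k2,kitchen), open(d_dock_office), open(d_kitchen_office)}, require {at(kitchen), open(d_dock_kitchen)}
    → {at(kitchen), key_at(k2,kitchen), open(d_dock_kitchen), open(d_dock_office), open(d_kitchen_office)}
  through step 1 (move(dock,kitchen)): drop {at(kitchen)}, keep {key_at(k2,kitchen), open(d_dock_kitchen), open(d_dock_office), open(d_kitchen_office)}, require {at(dock), open(d_dock_kitchen)}
    → {at(dock), key_at(k2,kitchen), open(d_dock_kitchen), open(d_dock_office), open(d_kitchen_office)}

== RESULT ==
["at(dock)", "key_at(k2,kitchen)", "open(d_dock_kitchen)", "open(d_dock_office)", "open(d_kitchen_office)"]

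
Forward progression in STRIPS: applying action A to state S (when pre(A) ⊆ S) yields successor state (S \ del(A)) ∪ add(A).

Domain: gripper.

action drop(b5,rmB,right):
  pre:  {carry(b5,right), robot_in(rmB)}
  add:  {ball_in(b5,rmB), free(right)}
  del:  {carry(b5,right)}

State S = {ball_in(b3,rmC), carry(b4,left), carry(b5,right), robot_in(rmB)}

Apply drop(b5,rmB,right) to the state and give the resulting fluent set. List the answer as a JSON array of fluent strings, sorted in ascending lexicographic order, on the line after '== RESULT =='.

Progress:
  pre ⊆ S: {carry(b5,right), robot_in(rmB)} ⊆ S  — applicable
  S \ del = {ball_in(b3,rmC), carry(b4,left), robot_in(rmB)}
  ∪ add   = {ball_in(b3,rmC), ball_in(b5,rmB), carry(b4,left), free(right), robot_in(rmB)}

== RESULT ==
["ball_in(b3,rmC)", "ball_in(b5,rmB)", "carry(b4,left)", "free(right)", "robot_in(rmB)"]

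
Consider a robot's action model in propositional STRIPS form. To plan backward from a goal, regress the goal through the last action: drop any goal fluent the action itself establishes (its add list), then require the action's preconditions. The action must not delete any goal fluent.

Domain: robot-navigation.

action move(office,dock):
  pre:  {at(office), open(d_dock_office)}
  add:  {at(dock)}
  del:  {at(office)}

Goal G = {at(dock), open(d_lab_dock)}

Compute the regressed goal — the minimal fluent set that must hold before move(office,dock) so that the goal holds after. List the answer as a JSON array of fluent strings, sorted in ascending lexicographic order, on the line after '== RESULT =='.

Regress:
  G ∩ del = {}  (empty — regression defined)
  G \ add = {at(dock), open(d_lab_dock)} \ {at(dock)} = {open(d_lab_dock)}
  ∪ pre   = {open(d_lab_dock)} ∪ {at(office), open(d_dock_office)}
          = {at(office), open(d_dock_office), open(d_lab_dock)}

== RESULT ==
["at(office)", "open(d_dock_office)", "open(d_lab_dock)"]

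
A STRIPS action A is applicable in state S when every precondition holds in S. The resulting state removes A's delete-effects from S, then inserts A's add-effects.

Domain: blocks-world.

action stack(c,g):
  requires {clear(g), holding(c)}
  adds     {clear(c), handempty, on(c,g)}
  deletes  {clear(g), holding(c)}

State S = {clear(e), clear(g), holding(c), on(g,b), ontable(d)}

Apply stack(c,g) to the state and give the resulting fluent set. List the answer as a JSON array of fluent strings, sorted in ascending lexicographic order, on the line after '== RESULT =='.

Progress:
  pre ⊆ S: {clear(g), holding(c)} ⊆ S  — applicable
  S \ del = {clear(e), on(g,b), ontable(d)}
  ∪ add   = {clear(c), clear(e), handempty, on(c,g), on(g,b), ontable(d)}

== RESULT ==
["clear(c)", "clear(e)", "handempty", "on(c,g)", "on(g,b)", "ontable(d)"]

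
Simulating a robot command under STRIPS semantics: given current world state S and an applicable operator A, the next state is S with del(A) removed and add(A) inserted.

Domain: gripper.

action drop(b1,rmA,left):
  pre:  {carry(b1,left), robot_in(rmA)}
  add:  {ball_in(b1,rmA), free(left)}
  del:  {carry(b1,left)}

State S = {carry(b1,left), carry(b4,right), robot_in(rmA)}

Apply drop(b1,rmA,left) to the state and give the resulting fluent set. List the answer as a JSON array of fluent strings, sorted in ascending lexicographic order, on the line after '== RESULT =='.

Progress:
  pre ⊆ S: {carry(b1,left), robot_in(rmA)} ⊆ S  — applicable
  S \ del = {carry(b4,right), robot_in(rmA)}
  ∪ add   = {ball_in(b1,rmA), carry(b4,right), free(left), robot_in(rmA)}

== RESULT ==
["ball_in(b1,rmA)", "carry(b4,right)", "free(left)", "robot_in(rmA)"]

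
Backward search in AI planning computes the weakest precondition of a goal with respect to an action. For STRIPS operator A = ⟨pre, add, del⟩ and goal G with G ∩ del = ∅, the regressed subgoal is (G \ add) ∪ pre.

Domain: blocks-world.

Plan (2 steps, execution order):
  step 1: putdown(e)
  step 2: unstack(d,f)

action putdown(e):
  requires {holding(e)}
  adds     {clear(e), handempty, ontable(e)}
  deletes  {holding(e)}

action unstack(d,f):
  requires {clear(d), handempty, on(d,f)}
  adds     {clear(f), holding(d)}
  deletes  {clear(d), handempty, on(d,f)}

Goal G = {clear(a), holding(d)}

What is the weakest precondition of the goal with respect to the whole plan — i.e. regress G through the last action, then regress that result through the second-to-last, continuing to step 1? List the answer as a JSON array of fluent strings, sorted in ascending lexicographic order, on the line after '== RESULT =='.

Work backward from the goal:
  through step 2 (unstack(d,f)): drop {holding(d)}, keep {clear(a)}, require {clear(d), handempty, on(d,f)}
    → {clear(a), clear(d), handempty, on(d,f)}
  through step 1 (putdown(e)): drop {handempty}, keep {clear(a), clear(d), on(d,f)}, require {holding(e)}
    → {clear(a), clear(d), holding(e), on(d,f)}

== RESULT ==
["clear(a)", "clear(d)", "holding(e)", "on(d,f)"]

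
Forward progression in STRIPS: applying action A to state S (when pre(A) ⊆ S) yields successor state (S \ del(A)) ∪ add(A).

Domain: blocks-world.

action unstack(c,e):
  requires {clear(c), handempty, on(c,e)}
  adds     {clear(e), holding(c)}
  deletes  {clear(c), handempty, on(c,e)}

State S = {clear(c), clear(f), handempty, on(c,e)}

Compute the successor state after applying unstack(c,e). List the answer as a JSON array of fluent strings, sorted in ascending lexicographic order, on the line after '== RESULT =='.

Compute (S \ del) ∪ add:
  pre ⊆ S: {clear(c), handempty, on(c,e)} ⊆ S  — applicable
  S \ del = {clear(f)}
  ∪ add   = {clear(e), clear(f), holding(c)}

== RESULT ==
["clear(e)", "clear(f)", "holding(c)"]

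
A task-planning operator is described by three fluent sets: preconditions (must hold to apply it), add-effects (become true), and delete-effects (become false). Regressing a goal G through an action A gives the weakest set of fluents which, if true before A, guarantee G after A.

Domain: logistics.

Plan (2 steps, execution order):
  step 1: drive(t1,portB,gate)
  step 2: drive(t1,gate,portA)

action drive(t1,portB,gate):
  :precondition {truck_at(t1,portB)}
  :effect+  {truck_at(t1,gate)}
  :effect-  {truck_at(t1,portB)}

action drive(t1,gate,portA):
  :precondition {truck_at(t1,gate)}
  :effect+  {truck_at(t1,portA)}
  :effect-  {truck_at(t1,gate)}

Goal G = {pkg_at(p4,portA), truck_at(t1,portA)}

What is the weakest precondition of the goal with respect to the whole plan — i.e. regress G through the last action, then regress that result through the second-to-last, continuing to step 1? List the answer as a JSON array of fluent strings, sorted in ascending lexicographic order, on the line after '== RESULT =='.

Work backward from the goal:
  through step 2 (drive(t1,gate,portA)): drop {truck_at(t1,portA)}, keep {pkg_at(p4,portA)}, require {truck_at(t1,gate)}
    → {pkg_at(p4,portA), truck_at(t1,gate)}
  through step 1 (drive(t1,portB,gate)): drop {truck_at(t1,gate)}, keep {pkg_at(p4,portA)}, require {truck_at(t1,portB)}
    → {pkg_at(p4,portA), truck_at(t1,portB)}

== RESULT ==
["pkg_at(p4,portA)", "truck_at(t1,portB)"]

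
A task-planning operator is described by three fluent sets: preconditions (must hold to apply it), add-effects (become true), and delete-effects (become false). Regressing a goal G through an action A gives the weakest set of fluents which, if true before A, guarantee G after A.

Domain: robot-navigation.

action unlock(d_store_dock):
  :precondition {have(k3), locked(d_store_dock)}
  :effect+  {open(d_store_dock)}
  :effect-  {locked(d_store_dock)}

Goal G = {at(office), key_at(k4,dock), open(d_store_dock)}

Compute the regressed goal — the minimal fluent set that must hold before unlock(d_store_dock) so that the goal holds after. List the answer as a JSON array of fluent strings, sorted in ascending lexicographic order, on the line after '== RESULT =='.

Regress:
  G ∩ del = {}  (empty — regression defined)
  G \ add = {at(office), key_at(k4,dock), open(d_store_dock)} \ {open(d_store_dock)} = {at(office), key_at(k4,dock)}
  ∪ pre   = {at(office), key_at(k4,dock)} ∪ {have(k3), locked(d_store_dock)}
          = {at(office), have(k3), key_at(k4,dock), locked(d_store_dock)}

== RESULT ==
["at(office)", "have(k3)", "key_at(k4,dock)", "locked(d_store_dock)"]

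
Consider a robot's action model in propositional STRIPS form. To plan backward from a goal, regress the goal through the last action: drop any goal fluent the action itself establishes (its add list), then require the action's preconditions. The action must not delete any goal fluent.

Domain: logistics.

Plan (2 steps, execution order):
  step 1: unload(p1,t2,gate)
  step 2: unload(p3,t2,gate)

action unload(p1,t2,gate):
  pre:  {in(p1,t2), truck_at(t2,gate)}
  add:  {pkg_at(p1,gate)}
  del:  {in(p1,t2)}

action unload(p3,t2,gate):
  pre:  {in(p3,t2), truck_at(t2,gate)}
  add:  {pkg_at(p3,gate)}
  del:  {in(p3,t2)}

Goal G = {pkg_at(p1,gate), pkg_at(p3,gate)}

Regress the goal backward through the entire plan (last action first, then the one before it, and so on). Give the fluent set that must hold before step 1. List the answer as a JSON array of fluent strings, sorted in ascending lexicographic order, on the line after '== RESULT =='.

Work backward from the goal:
  through step 2 (unload(p3,t2,gate)): drop {pkg_at(p3,gate)}, keep {pkg_at(p1,gate)}, require {in(p3,t2), truck_at(t2,gate)}
    → {in(p3,t2), pkg_at(p1,gate), truck_at(t2,gate)}
  through step 1 (unload(p1,t2,gate)): drop {pkg_at(p1,gate)}, keep {in(p3,t2), truck_at(t2,gate)}, require {in(p1,t2), truck_at(t2,gate)}
    → {in(p1,t2), in(p3,t2), truck_at(t2,gate)}

== RESULT ==
["in(p1,t2)", "in(p3,t2)", "truck_at(t2,gate)"]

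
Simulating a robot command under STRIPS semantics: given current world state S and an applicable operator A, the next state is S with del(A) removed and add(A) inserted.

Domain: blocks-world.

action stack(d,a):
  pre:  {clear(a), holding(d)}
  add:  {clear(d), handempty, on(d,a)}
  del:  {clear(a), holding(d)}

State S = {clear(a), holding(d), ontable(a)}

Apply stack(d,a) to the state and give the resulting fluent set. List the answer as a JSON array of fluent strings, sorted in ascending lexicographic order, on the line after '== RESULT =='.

Progress:
  pre ⊆ S: {clear(a), holding(d)} ⊆ S  — applicable
  S \ del = {ontable(a)}
  ∪ add   = {clear(d), handempty, on(d,a), ontable(a)}

== RESULT ==
["clear(d)", "handempty", "on(d,a)", "ontable(a)"]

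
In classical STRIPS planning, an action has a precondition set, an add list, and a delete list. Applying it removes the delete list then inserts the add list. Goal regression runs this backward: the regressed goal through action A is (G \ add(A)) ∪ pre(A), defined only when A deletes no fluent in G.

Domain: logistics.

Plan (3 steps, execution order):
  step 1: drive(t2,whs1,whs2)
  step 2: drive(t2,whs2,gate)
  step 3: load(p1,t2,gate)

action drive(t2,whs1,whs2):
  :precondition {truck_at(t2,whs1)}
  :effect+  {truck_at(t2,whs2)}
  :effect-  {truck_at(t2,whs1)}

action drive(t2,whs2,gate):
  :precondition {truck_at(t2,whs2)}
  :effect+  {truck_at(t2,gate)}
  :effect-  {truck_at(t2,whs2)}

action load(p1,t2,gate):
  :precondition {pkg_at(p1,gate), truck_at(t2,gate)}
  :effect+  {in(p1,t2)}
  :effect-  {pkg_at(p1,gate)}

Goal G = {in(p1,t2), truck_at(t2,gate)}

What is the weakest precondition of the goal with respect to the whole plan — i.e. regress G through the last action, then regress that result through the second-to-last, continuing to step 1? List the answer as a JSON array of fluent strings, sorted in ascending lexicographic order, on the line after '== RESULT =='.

Work backward from the goal:
  through step 3 (load(p1,t2,gate)): drop {in(p1,t2)}, keep {truck_at(t2,gate)}, require {pkg_at(p1,gate), truck_at(t2,gate)}
    → {pkg_at(p1,gate), truck_at(t2,gate)}
  through step 2 (drive(t2,whs2,gate)): drop {truck_at(t2,gate)}, keep {pkg_at(p1,gate)}, require {truck_at(t2,whs2)}
    → {pkg_at(p1,gate), truck_at(t2,whs2)}
  through step 1 (drive(t2,whs1,whs2)): drop {truck_at(t2,whs2)}, keep {pkg_at(p1,gate)}, require {truck_at(t2,whs1)}
    → {pkg_at(p1,gate), truck_at(t2,whs1)}

== RESULT ==
["pkg_at(p1,gate)", "truck_at(t2,whs1)"]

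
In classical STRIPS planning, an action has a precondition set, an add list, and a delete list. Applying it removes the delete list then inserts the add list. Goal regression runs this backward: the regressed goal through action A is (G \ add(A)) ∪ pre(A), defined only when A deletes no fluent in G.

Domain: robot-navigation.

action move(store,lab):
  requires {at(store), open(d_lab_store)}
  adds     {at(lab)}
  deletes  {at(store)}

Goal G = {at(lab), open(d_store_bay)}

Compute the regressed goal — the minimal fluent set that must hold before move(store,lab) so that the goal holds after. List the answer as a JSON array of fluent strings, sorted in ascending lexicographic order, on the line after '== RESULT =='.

Regress:
  G ∩ del = {}  (empty — regression defined)
  G \ add = {at(lab), open(d_store_bay)} \ {at(lab)} = {open(d_store_bay)}
  ∪ pre   = {open(d_store_bay)} ∪ {at(store), open(d_lab_store)}
          = {at(store), open(d_lab_store), open(d_store_bay)}

== RESULT ==
["at(store)", "open(d_lab_store)", "open(d_store_bay)"]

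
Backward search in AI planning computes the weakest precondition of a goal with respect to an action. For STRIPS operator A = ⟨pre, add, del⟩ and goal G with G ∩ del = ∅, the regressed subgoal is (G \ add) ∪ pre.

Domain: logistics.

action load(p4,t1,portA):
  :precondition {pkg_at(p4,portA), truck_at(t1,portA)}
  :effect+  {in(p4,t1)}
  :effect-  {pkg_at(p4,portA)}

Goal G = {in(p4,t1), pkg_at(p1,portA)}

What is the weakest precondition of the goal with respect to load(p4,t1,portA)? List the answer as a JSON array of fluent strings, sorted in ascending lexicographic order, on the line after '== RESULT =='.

Regress:
  G ∩ del = {}  (empty — regression defined)
  G \ add = {in(p4,t1), pkg_at(p1,portA)} \ {in(p4,t1)} = {pkg_at(p1,portA)}
  ∪ pre   = {pkg_at(p1,portA)} ∪ {pkg_at(p4,portA), truck_at(t1,portA)}
          = {pkg_at(p1,portA), pkg_at(p4,portA), truck_at(t1,portA)}

== RESULT ==
["pkg_at(p1,portA)", "pkg_at(p4,portA)", "truck_at(t1,portA)"]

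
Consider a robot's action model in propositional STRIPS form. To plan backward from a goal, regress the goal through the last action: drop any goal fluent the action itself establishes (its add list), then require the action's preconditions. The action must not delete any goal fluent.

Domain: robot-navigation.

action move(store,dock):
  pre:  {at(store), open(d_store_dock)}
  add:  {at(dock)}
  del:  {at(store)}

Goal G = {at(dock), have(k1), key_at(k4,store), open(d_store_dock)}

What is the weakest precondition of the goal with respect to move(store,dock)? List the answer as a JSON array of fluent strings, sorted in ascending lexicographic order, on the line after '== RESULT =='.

Regress:
  G ∩ del = {}  (empty — regression defined)
  G \ add = {at(dock), have(k1), key_at(k4,store), open(d_store_dock)} \ {at(dock)} = {have(k1), key_at(k4,store), open(d_store_dock)}
  ∪ pre   = {have(k1), key_at(k4,store), open(d_store_dock)} ∪ {at(store), open(d_store_dock)}
          = {at(store), have(k1), key_at(k4,store), open(d_store_dock)}

== RESULT ==
["at(store)", "have(k1)", "key_at(k4,store)", "open(d_store_dock)"]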